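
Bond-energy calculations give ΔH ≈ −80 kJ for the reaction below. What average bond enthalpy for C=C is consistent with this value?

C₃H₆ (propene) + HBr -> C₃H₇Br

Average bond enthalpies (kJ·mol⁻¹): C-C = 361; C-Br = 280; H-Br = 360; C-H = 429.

Let D be the C=C bond energy.
Σ(broken) = 1×361 + 6×429 + 1×D + 1×360 = 3295 + D
Σ(formed) = 1×280 + 2×361 + 7×429 = 4005
ΔH = Σ(broken) − Σ(formed) = (3295 + D) − (4005) = −710 + D
Setting this equal to −80 kJ gives D = 630 kJ/mol.

D(C=C) ≈ 630 kJ/mol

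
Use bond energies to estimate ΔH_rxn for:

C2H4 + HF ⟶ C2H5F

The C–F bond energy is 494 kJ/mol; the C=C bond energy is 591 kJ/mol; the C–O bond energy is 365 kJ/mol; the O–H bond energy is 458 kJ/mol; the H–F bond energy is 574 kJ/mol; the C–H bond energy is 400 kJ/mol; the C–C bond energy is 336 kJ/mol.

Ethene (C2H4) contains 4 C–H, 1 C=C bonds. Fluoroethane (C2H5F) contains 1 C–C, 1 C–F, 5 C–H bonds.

Bonds broken (reactants):
  C–H: 4 × 400 = 1600
  C=C: 1 × 591 = 591
  H–F: 1 × 574 = 574
  Σ(broken) = 2765 kJ
Bonds formed (products):
  C–C: 1 × 336 = 336
  C–F: 1 × 494 = 494
  C–H: 5 × 400 = 2000
  Σ(formed) = 2830 kJ
ΔH = Σ(broken) − Σ(formed) = 2765 − 2830 = −65 kJ

ΔH ≈ −65 kJ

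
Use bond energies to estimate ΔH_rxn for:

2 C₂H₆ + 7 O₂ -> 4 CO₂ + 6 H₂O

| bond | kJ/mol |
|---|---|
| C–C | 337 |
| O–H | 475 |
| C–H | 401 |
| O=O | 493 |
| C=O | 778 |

ΔH ≈ −2987 kJ

Bonds broken (reactants):
  C–C: 2 × 337 = 674
  C–H: 12 × 401 = 4812
  O=O: 7 × 493 = 3451
  Σ(broken) = 8937 kJ
Bonds formed (products):
  C=O: 8 × 778 = 6224
  O–H: 12 × 475 = 5700
  Σ(formed) = 11924 kJ
ΔH = Σ(broken) − Σ(formed) = 8937 − 11924 = −2987 kJ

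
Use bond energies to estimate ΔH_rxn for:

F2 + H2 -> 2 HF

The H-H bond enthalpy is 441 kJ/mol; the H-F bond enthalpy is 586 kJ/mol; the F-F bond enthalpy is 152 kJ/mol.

Bonds broken (reactants):
  F-F: 1 × 152 = 152
  H-H: 1 × 441 = 441
  Σ(broken) = 593 kJ
Bonds formed (products):
  H-F: 2 × 586 = 1172
  Σ(formed) = 1172 kJ
ΔH = Σ(broken) − Σ(formed) = 593 − 1172 = −579 kJ

ΔH ≈ −579 kJ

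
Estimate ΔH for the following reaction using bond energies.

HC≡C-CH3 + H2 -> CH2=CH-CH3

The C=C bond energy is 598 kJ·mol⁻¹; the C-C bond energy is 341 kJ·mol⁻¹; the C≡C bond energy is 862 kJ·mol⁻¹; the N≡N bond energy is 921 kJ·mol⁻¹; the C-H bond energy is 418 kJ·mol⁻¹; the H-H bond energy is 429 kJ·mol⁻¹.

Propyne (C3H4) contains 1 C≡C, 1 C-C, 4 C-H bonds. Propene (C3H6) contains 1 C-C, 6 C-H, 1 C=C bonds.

ΔH ≈ −143 kJ

Bonds broken (reactants):
  C≡C: 1 × 862 = 862
  C-C: 1 × 341 = 341
  C-H: 4 × 418 = 1672
  H-H: 1 × 429 = 429
  Σ(broken) = 3304 kJ
Bonds formed (products):
  C-C: 1 × 341 = 341
  C-H: 6 × 418 = 2508
  C=C: 1 × 598 = 598
  Σ(formed) = 3447 kJ
ΔH = Σ(broken) − Σ(formed) = 3304 − 3447 = −143 kJ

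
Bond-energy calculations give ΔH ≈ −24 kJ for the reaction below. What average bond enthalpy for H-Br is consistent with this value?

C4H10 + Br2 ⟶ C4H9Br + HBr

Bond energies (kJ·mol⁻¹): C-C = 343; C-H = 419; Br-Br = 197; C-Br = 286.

Let D be the H-Br bond energy.
Σ(broken) = 1×197 + 3×343 + 10×419 = 5416
Σ(formed) = 1×286 + 3×343 + 9×419 + 1×D = 5086 + D
ΔH = Σ(broken) − Σ(formed) = (5416) − (5086 + D) = +330 − D
Setting this equal to −24 kJ gives D = 354 kJ/mol.

D(H-Br) ≈ 354 kJ/mol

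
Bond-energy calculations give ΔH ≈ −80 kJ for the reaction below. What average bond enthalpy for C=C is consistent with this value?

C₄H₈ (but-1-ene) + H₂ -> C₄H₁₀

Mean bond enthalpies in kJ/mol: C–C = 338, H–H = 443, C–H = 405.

Let D be the C=C bond energy.
Σ(broken) = 2×338 + 8×405 + 1×D + 1×443 = 4359 + D
Σ(formed) = 3×338 + 10×405 = 5064
ΔH = Σ(broken) − Σ(formed) = (4359 + D) − (5064) = −705 + D
Setting this equal to −80 kJ gives D = 625 kJ/mol.

D(C=C) ≈ 625 kJ/mol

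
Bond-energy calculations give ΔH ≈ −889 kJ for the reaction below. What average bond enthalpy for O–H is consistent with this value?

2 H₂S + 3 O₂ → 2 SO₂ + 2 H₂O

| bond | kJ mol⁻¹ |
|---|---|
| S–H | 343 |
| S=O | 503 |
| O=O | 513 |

D(O–H) ≈ 447 kJ/mol

Let D be the O–H bond energy.
Σ(broken) = 3×513 + 4×343 = 2911
Σ(formed) = 4×D + 4×503 = 2012 + 4D
ΔH = Σ(broken) − Σ(formed) = (2911) − (2012 + 4D) = +899 − 4D
Setting this equal to −889 kJ gives 4D = 1788, so D = 447 kJ/mol.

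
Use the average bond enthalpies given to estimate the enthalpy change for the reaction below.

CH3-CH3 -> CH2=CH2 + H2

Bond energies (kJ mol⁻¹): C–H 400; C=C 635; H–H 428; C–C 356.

ΔH ≈ +93 kJ

Bonds broken (reactants):
  C–C: 1 × 356 = 356
  C–H: 6 × 400 = 2400
  Σ(broken) = 2756 kJ
Bonds formed (products):
  C–H: 4 × 400 = 1600
  C=C: 1 × 635 = 635
  H–H: 1 × 428 = 428
  Σ(formed) = 2663 kJ
ΔH = Σ(broken) − Σ(formed) = 2756 − 2663 = +93 kJ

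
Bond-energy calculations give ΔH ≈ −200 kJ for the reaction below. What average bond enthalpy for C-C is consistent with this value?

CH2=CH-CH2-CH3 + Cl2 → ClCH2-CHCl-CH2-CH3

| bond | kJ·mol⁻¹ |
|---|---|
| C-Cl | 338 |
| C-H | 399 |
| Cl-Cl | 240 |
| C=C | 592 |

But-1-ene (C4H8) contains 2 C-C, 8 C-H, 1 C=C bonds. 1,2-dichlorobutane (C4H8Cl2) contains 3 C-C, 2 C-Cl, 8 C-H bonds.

Let D be the C-C bond energy.
Σ(broken) = 2×D + 8×399 + 1×592 + 1×240 = 4024 + 2D
Σ(formed) = 3×D + 2×338 + 8×399 = 3868 + 3D
ΔH = Σ(broken) − Σ(formed) = (4024 + 2D) − (3868 + 3D) = +156 − D
Setting this equal to −200 kJ gives D = 356 kJ/mol.

D(C-C) ≈ 356 kJ/mol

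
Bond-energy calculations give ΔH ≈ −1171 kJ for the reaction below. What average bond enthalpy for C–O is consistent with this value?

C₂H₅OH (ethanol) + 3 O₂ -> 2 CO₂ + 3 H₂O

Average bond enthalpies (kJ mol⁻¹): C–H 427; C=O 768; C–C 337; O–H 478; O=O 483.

Let D be the C–O bond energy.
Σ(broken) = 1×337 + 5×427 + 1×D + 1×478 + 3×483 = 4399 + D
Σ(formed) = 4×768 + 6×478 = 5940
ΔH = Σ(broken) − Σ(formed) = (4399 + D) − (5940) = −1541 + D
Setting this equal to −1171 kJ gives D = 370 kJ/mol.

D(C–O) ≈ 370 kJ/mol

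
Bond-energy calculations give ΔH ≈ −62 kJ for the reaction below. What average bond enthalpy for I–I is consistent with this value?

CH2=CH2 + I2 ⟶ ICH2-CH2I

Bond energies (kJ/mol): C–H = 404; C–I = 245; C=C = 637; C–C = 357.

Let D be the I–I bond energy.
Σ(broken) = 4×404 + 1×637 + 1×D = 2253 + D
Σ(formed) = 1×357 + 4×404 + 2×245 = 2463
ΔH = Σ(broken) − Σ(formed) = (2253 + D) − (2463) = −210 + D
Setting this equal to −62 kJ gives D = 148 kJ/mol.

D(I–I) ≈ 148 kJ/mol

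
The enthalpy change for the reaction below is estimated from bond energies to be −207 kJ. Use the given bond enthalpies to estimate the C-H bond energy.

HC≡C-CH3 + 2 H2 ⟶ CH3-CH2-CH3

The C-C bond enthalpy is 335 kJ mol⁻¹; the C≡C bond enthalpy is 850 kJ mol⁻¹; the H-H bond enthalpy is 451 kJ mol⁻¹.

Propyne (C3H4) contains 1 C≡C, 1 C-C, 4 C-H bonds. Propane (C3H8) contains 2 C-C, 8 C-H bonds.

D(C-H) ≈ 406 kJ/mol

Let D be the C-H bond energy.
Σ(broken) = 1×850 + 1×335 + 4×D + 2×451 = 2087 + 4D
Σ(formed) = 2×335 + 8×D = 670 + 8D
ΔH = Σ(broken) − Σ(formed) = (2087 + 4D) − (670 + 8D) = +1417 − 4D
Setting this equal to −207 kJ gives 4D = 1624, so D = 406 kJ/mol.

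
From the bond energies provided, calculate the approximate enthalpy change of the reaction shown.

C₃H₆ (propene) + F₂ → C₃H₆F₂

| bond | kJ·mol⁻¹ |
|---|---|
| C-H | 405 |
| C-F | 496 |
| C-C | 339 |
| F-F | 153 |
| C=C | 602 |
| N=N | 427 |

Bonds broken (reactants):
  C-C: 1 × 339 = 339
  C-H: 6 × 405 = 2430
  C=C: 1 × 602 = 602
  F-F: 1 × 153 = 153
  Σ(broken) = 3524 kJ
Bonds formed (products):
  C-C: 2 × 339 = 678
  C-F: 2 × 496 = 992
  C-H: 6 × 405 = 2430
  Σ(formed) = 4100 kJ
ΔH = Σ(broken) − Σ(formed) = 3524 − 4100 = −576 kJ

ΔH ≈ −576 kJ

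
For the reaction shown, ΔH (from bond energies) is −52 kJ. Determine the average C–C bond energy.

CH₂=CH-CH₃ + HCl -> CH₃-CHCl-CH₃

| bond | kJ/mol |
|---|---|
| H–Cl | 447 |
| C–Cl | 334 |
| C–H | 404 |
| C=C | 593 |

D(C–C) ≈ 354 kJ/mol

Let D be the C–C bond energy.
Σ(broken) = 1×D + 6×404 + 1×593 + 1×447 = 3464 + D
Σ(formed) = 2×D + 1×334 + 7×404 = 3162 + 2D
ΔH = Σ(broken) − Σ(formed) = (3464 + D) − (3162 + 2D) = +302 − D
Setting this equal to −52 kJ gives D = 354 kJ/mol.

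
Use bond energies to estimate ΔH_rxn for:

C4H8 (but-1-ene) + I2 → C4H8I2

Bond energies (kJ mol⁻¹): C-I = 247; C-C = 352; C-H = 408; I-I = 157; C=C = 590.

Bonds broken (reactants):
  C-C: 2 × 352 = 704
  C-H: 8 × 408 = 3264
  C=C: 1 × 590 = 590
  I-I: 1 × 157 = 157
  Σ(broken) = 4715 kJ
Bonds formed (products):
  C-C: 3 × 352 = 1056
  C-H: 8 × 408 = 3264
  C-I: 2 × 247 = 494
  Σ(formed) = 4814 kJ
ΔH = Σ(broken) − Σ(formed) = 4715 − 4814 = −99 kJ

ΔH ≈ −99 kJ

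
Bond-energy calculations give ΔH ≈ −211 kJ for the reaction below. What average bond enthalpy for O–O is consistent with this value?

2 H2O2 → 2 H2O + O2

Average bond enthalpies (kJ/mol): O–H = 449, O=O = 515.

D(O–O) ≈ 152 kJ/mol

Let D be the O–O bond energy.
Σ(broken) = 4×449 + 2×D = 1796 + 2D
Σ(formed) = 4×449 + 1×515 = 2311
ΔH = Σ(broken) − Σ(formed) = (1796 + 2D) − (2311) = −515 + 2D
Setting this equal to −211 kJ gives 2D = 304, so D = 152 kJ/mol.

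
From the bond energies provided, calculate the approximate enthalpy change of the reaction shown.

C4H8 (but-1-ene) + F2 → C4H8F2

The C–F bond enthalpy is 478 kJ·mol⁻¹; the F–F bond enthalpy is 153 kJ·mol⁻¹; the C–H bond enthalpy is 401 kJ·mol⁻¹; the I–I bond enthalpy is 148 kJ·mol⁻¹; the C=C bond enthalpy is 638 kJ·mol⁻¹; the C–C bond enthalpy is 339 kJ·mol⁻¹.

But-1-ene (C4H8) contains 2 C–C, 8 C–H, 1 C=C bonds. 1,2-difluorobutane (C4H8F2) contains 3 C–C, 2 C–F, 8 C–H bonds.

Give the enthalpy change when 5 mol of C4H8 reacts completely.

Bonds broken (reactants):
  C–C: 2 × 339 = 678
  C–H: 8 × 401 = 3208
  C=C: 1 × 638 = 638
  F–F: 1 × 153 = 153
  Σ(broken) = 4677 kJ
Bonds formed (products):
  C–C: 3 × 339 = 1017
  C–F: 2 × 478 = 956
  C–H: 8 × 401 = 3208
  Σ(formed) = 5181 kJ
ΔH = Σ(broken) − Σ(formed) = 4677 − 5181 = −504 kJ
For 5× the reaction as written: 5 × (−504) = −2520 kJ

ΔH = −2520 kJ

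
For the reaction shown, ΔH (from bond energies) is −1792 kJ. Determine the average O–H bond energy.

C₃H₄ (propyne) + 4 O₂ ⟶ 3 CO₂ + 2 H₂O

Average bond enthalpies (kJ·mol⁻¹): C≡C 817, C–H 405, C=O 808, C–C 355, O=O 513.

D(O–H) ≈ 447 kJ/mol

Let D be the O–H bond energy.
Σ(broken) = 1×817 + 1×355 + 4×405 + 4×513 = 4844
Σ(formed) = 6×808 + 4×D = 4848 + 4D
ΔH = Σ(broken) − Σ(formed) = (4844) − (4848 + 4D) = −4 − 4D
Setting this equal to −1792 kJ gives 4D = 1788, so D = 447 kJ/mol.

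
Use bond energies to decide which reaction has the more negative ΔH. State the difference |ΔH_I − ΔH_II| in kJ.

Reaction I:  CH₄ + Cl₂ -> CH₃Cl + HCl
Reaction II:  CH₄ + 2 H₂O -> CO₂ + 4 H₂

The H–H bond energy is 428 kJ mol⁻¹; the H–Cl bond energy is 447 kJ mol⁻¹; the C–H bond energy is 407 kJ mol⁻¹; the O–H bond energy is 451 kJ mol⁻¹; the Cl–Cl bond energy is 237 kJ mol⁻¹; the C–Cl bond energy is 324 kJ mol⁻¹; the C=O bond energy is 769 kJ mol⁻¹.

Reaction I, by 309 kJ

Reaction I:
  Bonds broken (reactants):
    C–H: 4 × 407 = 1628
    Cl–Cl: 1 × 237 = 237
    Σ(broken) = 1865 kJ
  Bonds formed (products):
    C–Cl: 1 × 324 = 324
    C–H: 3 × 407 = 1221
    H–Cl: 1 × 447 = 447
    Σ(formed) = 1992 kJ
  ΔH_I = 1865 − 1992 = −127 kJ
Reaction II:
  Bonds broken (reactants):
    C–H: 4 × 407 = 1628
    O–H: 4 × 451 = 1804
    Σ(broken) = 3432 kJ
  Bonds formed (products):
    C=O: 2 × 769 = 1538
    H–H: 4 × 428 = 1712
    Σ(formed) = 3250 kJ
  ΔH_II = 3432 − 3250 = +182 kJ
ΔH_I − ΔH_II = −309 kJ, so reaction I has the more negative ΔH; |ΔH_I − ΔH_II| = 309 kJ.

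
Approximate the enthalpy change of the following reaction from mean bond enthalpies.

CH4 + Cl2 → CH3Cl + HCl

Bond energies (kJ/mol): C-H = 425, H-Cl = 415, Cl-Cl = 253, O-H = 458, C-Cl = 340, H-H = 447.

ΔH ≈ −77 kJ

Bonds broken (reactants):
  C-H: 4 × 425 = 1700
  Cl-Cl: 1 × 253 = 253
  Σ(broken) = 1953 kJ
Bonds formed (products):
  C-Cl: 1 × 340 = 340
  C-H: 3 × 425 = 1275
  H-Cl: 1 × 415 = 415
  Σ(formed) = 2030 kJ
ΔH = Σ(broken) − Σ(formed) = 1953 − 2030 = −77 kJ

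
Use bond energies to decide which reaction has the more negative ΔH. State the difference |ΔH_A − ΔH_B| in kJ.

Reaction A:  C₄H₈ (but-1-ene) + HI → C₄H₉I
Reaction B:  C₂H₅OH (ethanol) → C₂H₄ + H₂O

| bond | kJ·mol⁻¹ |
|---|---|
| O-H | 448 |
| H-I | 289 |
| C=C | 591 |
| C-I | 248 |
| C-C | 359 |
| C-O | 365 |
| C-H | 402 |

Reaction A, by 216 kJ

Reaction A:
  Bonds broken (reactants):
    C-C: 2 × 359 = 718
    C-H: 8 × 402 = 3216
    C=C: 1 × 591 = 591
    H-I: 1 × 289 = 289
    Σ(broken) = 4814 kJ
  Bonds formed (products):
    C-C: 3 × 359 = 1077
    C-H: 9 × 402 = 3618
    C-I: 1 × 248 = 248
    Σ(formed) = 4943 kJ
  ΔH_A = 4814 − 4943 = −129 kJ
Reaction B:
  Bonds broken (reactants):
    C-C: 1 × 359 = 359
    C-H: 5 × 402 = 2010
    C-O: 1 × 365 = 365
    O-H: 1 × 448 = 448
    Σ(broken) = 3182 kJ
  Bonds formed (products):
    C-H: 4 × 402 = 1608
    C=C: 1 × 591 = 591
    O-H: 2 × 448 = 896
    Σ(formed) = 3095 kJ
  ΔH_B = 3182 − 3095 = +87 kJ
ΔH_A − ΔH_B = −216 kJ, so reaction A has the more negative ΔH; |ΔH_A − ΔH_B| = 216 kJ.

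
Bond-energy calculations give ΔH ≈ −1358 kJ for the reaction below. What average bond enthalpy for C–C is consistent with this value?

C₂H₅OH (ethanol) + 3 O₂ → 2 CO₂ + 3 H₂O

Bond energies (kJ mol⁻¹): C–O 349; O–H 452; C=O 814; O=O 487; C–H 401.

D(C–C) ≈ 343 kJ/mol

Let D be the C–C bond energy.
Σ(broken) = 1×D + 5×401 + 1×349 + 1×452 + 3×487 = 4267 + D
Σ(formed) = 4×814 + 6×452 = 5968
ΔH = Σ(broken) − Σ(formed) = (4267 + D) − (5968) = −1701 + D
Setting this equal to −1358 kJ gives D = 343 kJ/mol.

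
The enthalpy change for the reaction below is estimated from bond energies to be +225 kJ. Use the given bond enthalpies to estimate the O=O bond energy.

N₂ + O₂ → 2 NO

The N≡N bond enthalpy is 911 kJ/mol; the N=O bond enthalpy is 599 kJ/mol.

Let D be the O=O bond energy.
Σ(broken) = 1×911 + 1×D = 911 + D
Σ(formed) = 2×599 = 1198
ΔH = Σ(broken) − Σ(formed) = (911 + D) − (1198) = −287 + D
Setting this equal to +225 kJ gives D = 512 kJ/mol.

D(O=O) ≈ 512 kJ/mol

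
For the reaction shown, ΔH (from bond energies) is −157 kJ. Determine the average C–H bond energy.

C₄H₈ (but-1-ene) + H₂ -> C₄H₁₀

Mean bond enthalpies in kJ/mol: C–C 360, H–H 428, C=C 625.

Let D be the C–H bond energy.
Σ(broken) = 2×360 + 8×D + 1×625 + 1×428 = 1773 + 8D
Σ(formed) = 3×360 + 10×D = 1080 + 10D
ΔH = Σ(broken) − Σ(formed) = (1773 + 8D) − (1080 + 10D) = +693 − 2D
Setting this equal to −157 kJ gives 2D = 850, so D = 425 kJ/mol.

D(C–H) ≈ 425 kJ/mol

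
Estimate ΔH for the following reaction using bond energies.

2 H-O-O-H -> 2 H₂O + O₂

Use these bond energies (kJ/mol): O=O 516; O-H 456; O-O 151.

Bonds broken (reactants):
  O-H: 4 × 456 = 1824
  O-O: 2 × 151 = 302
  Σ(broken) = 2126 kJ
Bonds formed (products):
  O-H: 4 × 456 = 1824
  O=O: 1 × 516 = 516
  Σ(formed) = 2340 kJ
ΔH = Σ(broken) − Σ(formed) = 2126 − 2340 = −214 kJ

ΔH ≈ −214 kJ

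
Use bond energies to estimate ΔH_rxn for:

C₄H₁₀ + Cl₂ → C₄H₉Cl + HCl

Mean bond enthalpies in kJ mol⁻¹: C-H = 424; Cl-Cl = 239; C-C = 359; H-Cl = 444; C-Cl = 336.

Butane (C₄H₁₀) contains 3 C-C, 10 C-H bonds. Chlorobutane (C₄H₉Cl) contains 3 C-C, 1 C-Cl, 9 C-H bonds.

ΔH ≈ −117 kJ

Bonds broken (reactants):
  C-C: 3 × 359 = 1077
  C-H: 10 × 424 = 4240
  Cl-Cl: 1 × 239 = 239
  Σ(broken) = 5556 kJ
Bonds formed (products):
  C-C: 3 × 359 = 1077
  C-Cl: 1 × 336 = 336
  C-H: 9 × 424 = 3816
  H-Cl: 1 × 444 = 444
  Σ(formed) = 5673 kJ
ΔH = Σ(broken) − Σ(formed) = 5556 − 5673 = −117 kJ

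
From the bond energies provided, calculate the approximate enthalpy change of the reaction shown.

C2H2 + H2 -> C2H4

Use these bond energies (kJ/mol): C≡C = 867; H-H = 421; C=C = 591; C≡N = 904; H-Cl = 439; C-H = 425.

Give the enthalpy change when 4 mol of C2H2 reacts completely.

ΔH = −612 kJ

Bonds broken (reactants):
  C≡C: 1 × 867 = 867
  C-H: 2 × 425 = 850
  H-H: 1 × 421 = 421
  Σ(broken) = 2138 kJ
Bonds formed (products):
  C-H: 4 × 425 = 1700
  C=C: 1 × 591 = 591
  Σ(formed) = 2291 kJ
ΔH = Σ(broken) − Σ(formed) = 2138 − 2291 = −153 kJ
For 4× the reaction as written: 4 × (−153) = −612 kJ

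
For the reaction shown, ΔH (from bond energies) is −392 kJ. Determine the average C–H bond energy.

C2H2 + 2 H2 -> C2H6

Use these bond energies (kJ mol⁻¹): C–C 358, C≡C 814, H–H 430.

D(C–H) ≈ 427 kJ/mol

Let D be the C–H bond energy.
Σ(broken) = 1×814 + 2×D + 2×430 = 1674 + 2D
Σ(formed) = 1×358 + 6×D = 358 + 6D
ΔH = Σ(broken) − Σ(formed) = (1674 + 2D) − (358 + 6D) = +1316 − 4D
Setting this equal to −392 kJ gives 4D = 1708, so D = 427 kJ/mol.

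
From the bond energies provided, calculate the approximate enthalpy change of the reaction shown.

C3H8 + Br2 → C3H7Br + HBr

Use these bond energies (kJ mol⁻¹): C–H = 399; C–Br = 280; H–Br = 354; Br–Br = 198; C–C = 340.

Bonds broken (reactants):
  Br–Br: 1 × 198 = 198
  C–C: 2 × 340 = 680
  C–H: 8 × 399 = 3192
  Σ(broken) = 4070 kJ
Bonds formed (products):
  C–Br: 1 × 280 = 280
  C–C: 2 × 340 = 680
  C–H: 7 × 399 = 2793
  H–Br: 1 × 354 = 354
  Σ(formed) = 4107 kJ
ΔH = Σ(broken) − Σ(formed) = 4070 − 4107 = −37 kJ

ΔH ≈ −37 kJ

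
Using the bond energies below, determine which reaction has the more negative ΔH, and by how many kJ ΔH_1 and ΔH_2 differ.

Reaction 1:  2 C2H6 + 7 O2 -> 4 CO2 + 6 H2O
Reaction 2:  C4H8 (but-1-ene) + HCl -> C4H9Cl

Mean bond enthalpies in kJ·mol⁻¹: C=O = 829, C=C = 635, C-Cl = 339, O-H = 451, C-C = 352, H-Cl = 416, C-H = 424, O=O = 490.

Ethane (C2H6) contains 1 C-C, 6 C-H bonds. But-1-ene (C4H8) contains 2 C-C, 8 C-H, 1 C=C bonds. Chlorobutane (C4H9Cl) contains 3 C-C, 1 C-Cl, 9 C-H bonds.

Reaction 1, by 2758 kJ

Reaction 1:
  Bonds broken (reactants):
    C-C: 2 × 352 = 704
    C-H: 12 × 424 = 5088
    O=O: 7 × 490 = 3430
    Σ(broken) = 9222 kJ
  Bonds formed (products):
    C=O: 8 × 829 = 6632
    O-H: 12 × 451 = 5412
    Σ(formed) = 12044 kJ
  ΔH_1 = 9222 − 12044 = −2822 kJ
Reaction 2:
  Bonds broken (reactants):
    C-C: 2 × 352 = 704
    C-H: 8 × 424 = 3392
    C=C: 1 × 635 = 635
    H-Cl: 1 × 416 = 416
    Σ(broken) = 5147 kJ
  Bonds formed (products):
    C-C: 3 × 352 = 1056
    C-Cl: 1 × 339 = 339
    C-H: 9 × 424 = 3816
    Σ(formed) = 5211 kJ
  ΔH_2 = 5147 − 5211 = −64 kJ
ΔH_1 − ΔH_2 = −2758 kJ, so reaction 1 has the more negative ΔH; |ΔH_1 − ΔH_2| = 2758 kJ.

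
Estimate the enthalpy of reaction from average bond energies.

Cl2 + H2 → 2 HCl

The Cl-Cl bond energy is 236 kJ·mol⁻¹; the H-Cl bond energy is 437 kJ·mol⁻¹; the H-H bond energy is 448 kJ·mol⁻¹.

Bonds broken (reactants):
  Cl-Cl: 1 × 236 = 236
  H-H: 1 × 448 = 448
  Σ(broken) = 684 kJ
Bonds formed (products):
  H-Cl: 2 × 437 = 874
  Σ(formed) = 874 kJ
ΔH = Σ(broken) − Σ(formed) = 684 − 874 = −190 kJ

ΔH ≈ −190 kJ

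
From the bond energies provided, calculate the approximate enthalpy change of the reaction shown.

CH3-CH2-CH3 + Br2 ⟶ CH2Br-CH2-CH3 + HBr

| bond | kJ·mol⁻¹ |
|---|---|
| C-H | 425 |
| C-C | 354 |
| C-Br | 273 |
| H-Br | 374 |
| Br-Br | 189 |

Bonds broken (reactants):
  Br-Br: 1 × 189 = 189
  C-C: 2 × 354 = 708
  C-H: 8 × 425 = 3400
  Σ(broken) = 4297 kJ
Bonds formed (products):
  C-Br: 1 × 273 = 273
  C-C: 2 × 354 = 708
  C-H: 7 × 425 = 2975
  H-Br: 1 × 374 = 374
  Σ(formed) = 4330 kJ
ΔH = Σ(broken) − Σ(formed) = 4297 − 4330 = −33 kJ

ΔH ≈ −33 kJ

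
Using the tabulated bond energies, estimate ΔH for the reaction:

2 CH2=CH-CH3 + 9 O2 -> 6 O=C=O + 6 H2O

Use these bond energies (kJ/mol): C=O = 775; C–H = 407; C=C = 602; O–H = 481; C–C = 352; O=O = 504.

Bonds broken (reactants):
  C–C: 2 × 352 = 704
  C–H: 12 × 407 = 4884
  C=C: 2 × 602 = 1204
  O=O: 9 × 504 = 4536
  Σ(broken) = 11328 kJ
Bonds formed (products):
  C=O: 12 × 775 = 9300
  O–H: 12 × 481 = 5772
  Σ(formed) = 15072 kJ
ΔH = Σ(broken) − Σ(formed) = 11328 − 15072 = −3744 kJ

ΔH ≈ −3744 kJ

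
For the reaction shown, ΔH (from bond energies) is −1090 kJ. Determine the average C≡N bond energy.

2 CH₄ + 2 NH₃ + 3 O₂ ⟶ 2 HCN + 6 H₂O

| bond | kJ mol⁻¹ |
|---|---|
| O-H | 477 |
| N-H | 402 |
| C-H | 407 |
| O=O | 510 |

Let D be the C≡N bond energy.
Σ(broken) = 8×407 + 6×402 + 3×510 = 7198
Σ(formed) = 2×D + 2×407 + 12×477 = 6538 + 2D
ΔH = Σ(broken) − Σ(formed) = (7198) − (6538 + 2D) = +660 − 2D
Setting this equal to −1090 kJ gives 2D = 1750, so D = 875 kJ/mol.

D(C≡N) ≈ 875 kJ/mol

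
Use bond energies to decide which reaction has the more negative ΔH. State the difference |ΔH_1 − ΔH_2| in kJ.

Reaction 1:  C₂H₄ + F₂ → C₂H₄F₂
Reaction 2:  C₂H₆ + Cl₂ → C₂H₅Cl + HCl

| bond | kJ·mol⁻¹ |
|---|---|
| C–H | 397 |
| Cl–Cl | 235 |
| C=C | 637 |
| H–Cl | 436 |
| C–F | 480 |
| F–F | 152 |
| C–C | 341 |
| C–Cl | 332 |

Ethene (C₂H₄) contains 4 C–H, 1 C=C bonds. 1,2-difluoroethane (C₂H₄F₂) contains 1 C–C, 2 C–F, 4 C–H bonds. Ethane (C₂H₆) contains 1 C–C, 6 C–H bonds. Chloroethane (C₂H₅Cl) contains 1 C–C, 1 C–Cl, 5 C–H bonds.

Reaction 1:
  Bonds broken (reactants):
    C–H: 4 × 397 = 1588
    C=C: 1 × 637 = 637
    F–F: 1 × 152 = 152
    Σ(broken) = 2377 kJ
  Bonds formed (products):
    C–C: 1 × 341 = 341
    C–F: 2 × 480 = 960
    C–H: 4 × 397 = 1588
    Σ(formed) = 2889 kJ
  ΔH_1 = 2377 − 2889 = −512 kJ
Reaction 2:
  Bonds broken (reactants):
    C–C: 1 × 341 = 341
    C–H: 6 × 397 = 2382
    Cl–Cl: 1 × 235 = 235
    Σ(broken) = 2958 kJ
  Bonds formed (products):
    C–C: 1 × 341 = 341
    C–Cl: 1 × 332 = 332
    C–H: 5 × 397 = 1985
    H–Cl: 1 × 436 = 436
    Σ(formed) = 3094 kJ
  ΔH_2 = 2958 − 3094 = −136 kJ
ΔH_1 − ΔH_2 = −376 kJ, so reaction 1 has the more negative ΔH; |ΔH_1 − ΔH_2| = 376 kJ.

Reaction 1, by 376 kJ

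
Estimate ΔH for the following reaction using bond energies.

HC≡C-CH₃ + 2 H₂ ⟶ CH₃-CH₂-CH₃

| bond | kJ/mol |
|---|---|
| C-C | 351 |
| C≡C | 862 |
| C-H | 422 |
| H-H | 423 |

ΔH ≈ −331 kJ

Bonds broken (reactants):
  C≡C: 1 × 862 = 862
  C-C: 1 × 351 = 351
  C-H: 4 × 422 = 1688
  H-H: 2 × 423 = 846
  Σ(broken) = 3747 kJ
Bonds formed (products):
  C-C: 2 × 351 = 702
  C-H: 8 × 422 = 3376
  Σ(formed) = 4078 kJ
ΔH = Σ(broken) − Σ(formed) = 3747 − 4078 = −331 kJ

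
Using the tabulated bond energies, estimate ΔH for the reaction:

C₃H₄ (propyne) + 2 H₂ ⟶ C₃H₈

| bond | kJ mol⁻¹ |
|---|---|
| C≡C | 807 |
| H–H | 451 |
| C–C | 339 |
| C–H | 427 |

Bonds broken (reactants):
  C≡C: 1 × 807 = 807
  C–C: 1 × 339 = 339
  C–H: 4 × 427 = 1708
  H–H: 2 × 451 = 902
  Σ(broken) = 3756 kJ
Bonds formed (products):
  C–C: 2 × 339 = 678
  C–H: 8 × 427 = 3416
  Σ(formed) = 4094 kJ
ΔH = Σ(broken) − Σ(formed) = 3756 − 4094 = −338 kJ

ΔH ≈ −338 kJ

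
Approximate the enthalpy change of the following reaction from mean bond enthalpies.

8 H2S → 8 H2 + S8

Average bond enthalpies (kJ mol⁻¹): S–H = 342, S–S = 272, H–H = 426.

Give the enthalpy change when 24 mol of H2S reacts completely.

Bonds broken (reactants):
  S–H: 16 × 342 = 5472
  Σ(broken) = 5472 kJ
Bonds formed (products):
  H–H: 8 × 426 = 3408
  S–S: 8 × 272 = 2176
  Σ(formed) = 5584 kJ
ΔH = Σ(broken) − Σ(formed) = 5472 − 5584 = −112 kJ
For 3× the reaction as written: 3 × (−112) = −336 kJ

ΔH = −336 kJ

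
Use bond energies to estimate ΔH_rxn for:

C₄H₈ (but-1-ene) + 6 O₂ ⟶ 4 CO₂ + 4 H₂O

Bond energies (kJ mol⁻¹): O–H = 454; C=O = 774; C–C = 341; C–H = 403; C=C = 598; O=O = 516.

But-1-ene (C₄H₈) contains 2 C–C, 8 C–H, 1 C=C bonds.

ΔH ≈ −2224 kJ

Bonds broken (reactants):
  C–C: 2 × 341 = 682
  C–H: 8 × 403 = 3224
  C=C: 1 × 598 = 598
  O=O: 6 × 516 = 3096
  Σ(broken) = 7600 kJ
Bonds formed (products):
  C=O: 8 × 774 = 6192
  O–H: 8 × 454 = 3632
  Σ(formed) = 9824 kJ
ΔH = Σ(broken) − Σ(formed) = 7600 − 9824 = −2224 kJ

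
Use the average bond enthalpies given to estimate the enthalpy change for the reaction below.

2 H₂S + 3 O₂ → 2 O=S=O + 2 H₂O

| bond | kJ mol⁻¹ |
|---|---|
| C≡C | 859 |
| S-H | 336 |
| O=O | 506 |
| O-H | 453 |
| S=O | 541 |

ΔH ≈ −1114 kJ

Bonds broken (reactants):
  O=O: 3 × 506 = 1518
  S-H: 4 × 336 = 1344
  Σ(broken) = 2862 kJ
Bonds formed (products):
  O-H: 4 × 453 = 1812
  S=O: 4 × 541 = 2164
  Σ(formed) = 3976 kJ
ΔH = Σ(broken) − Σ(formed) = 2862 − 3976 = −1114 kJ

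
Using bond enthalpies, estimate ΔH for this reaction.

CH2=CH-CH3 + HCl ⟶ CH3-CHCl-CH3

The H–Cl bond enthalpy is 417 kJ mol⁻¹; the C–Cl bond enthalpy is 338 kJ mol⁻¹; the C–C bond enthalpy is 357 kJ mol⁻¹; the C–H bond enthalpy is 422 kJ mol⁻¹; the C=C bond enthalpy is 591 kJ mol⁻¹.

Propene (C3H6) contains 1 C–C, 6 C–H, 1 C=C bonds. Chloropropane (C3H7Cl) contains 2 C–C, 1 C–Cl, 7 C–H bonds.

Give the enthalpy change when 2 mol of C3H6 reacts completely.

ΔH = −218 kJ

Bonds broken (reactants):
  C–C: 1 × 357 = 357
  C–H: 6 × 422 = 2532
  C=C: 1 × 591 = 591
  H–Cl: 1 × 417 = 417
  Σ(broken) = 3897 kJ
Bonds formed (products):
  C–C: 2 × 357 = 714
  C–Cl: 1 × 338 = 338
  C–H: 7 × 422 = 2954
  Σ(formed) = 4006 kJ
ΔH = Σ(broken) − Σ(formed) = 3897 − 4006 = −109 kJ
For 2× the reaction as written: 2 × (−109) = −218 kJ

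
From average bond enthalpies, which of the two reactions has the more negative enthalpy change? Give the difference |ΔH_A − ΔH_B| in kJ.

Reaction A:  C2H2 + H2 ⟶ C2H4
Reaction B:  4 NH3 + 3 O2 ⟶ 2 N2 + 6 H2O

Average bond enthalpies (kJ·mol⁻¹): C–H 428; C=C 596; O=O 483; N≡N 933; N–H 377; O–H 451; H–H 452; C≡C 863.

Reaction A:
  Bonds broken (reactants):
    C≡C: 1 × 863 = 863
    C–H: 2 × 428 = 856
    H–H: 1 × 452 = 452
    Σ(broken) = 2171 kJ
  Bonds formed (products):
    C–H: 4 × 428 = 1712
    C=C: 1 × 596 = 596
    Σ(formed) = 2308 kJ
  ΔH_A = 2171 − 2308 = −137 kJ
Reaction B:
  Bonds broken (reactants):
    N–H: 12 × 377 = 4524
    O=O: 3 × 483 = 1449
    Σ(broken) = 5973 kJ
  Bonds formed (products):
    N≡N: 2 × 933 = 1866
    O–H: 12 × 451 = 5412
    Σ(formed) = 7278 kJ
  ΔH_B = 5973 − 7278 = −1305 kJ
ΔH_A − ΔH_B = +1168 kJ, so reaction B has the more negative ΔH; |ΔH_A − ΔH_B| = 1168 kJ.

Reaction B, by 1168 kJ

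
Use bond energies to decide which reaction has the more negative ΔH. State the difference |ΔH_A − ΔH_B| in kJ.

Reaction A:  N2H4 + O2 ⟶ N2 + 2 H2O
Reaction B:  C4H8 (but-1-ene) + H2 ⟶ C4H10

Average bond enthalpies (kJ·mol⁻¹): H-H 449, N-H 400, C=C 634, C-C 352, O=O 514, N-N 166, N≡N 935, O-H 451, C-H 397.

Reaction A, by 396 kJ

Reaction A:
  Bonds broken (reactants):
    N-H: 4 × 400 = 1600
    N-N: 1 × 166 = 166
    O=O: 1 × 514 = 514
    Σ(broken) = 2280 kJ
  Bonds formed (products):
    N≡N: 1 × 935 = 935
    O-H: 4 × 451 = 1804
    Σ(formed) = 2739 kJ
  ΔH_A = 2280 − 2739 = −459 kJ
Reaction B:
  Bonds broken (reactants):
    C-C: 2 × 352 = 704
    C-H: 8 × 397 = 3176
    C=C: 1 × 634 = 634
    H-H: 1 × 449 = 449
    Σ(broken) = 4963 kJ
  Bonds formed (products):
    C-C: 3 × 352 = 1056
    C-H: 10 × 397 = 3970
    Σ(formed) = 5026 kJ
  ΔH_B = 4963 − 5026 = −63 kJ
ΔH_A − ΔH_B = −396 kJ, so reaction A has the more negative ΔH; |ΔH_A − ΔH_B| = 396 kJ.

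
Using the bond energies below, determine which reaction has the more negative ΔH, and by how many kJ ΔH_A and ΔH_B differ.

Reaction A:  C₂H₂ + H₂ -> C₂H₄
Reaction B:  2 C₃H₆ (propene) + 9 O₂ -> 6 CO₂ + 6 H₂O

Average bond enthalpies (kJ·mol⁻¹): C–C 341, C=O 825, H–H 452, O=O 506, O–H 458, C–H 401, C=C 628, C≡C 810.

Reaction A:
  Bonds broken (reactants):
    C≡C: 1 × 810 = 810
    C–H: 2 × 401 = 802
    H–H: 1 × 452 = 452
    Σ(broken) = 2064 kJ
  Bonds formed (products):
    C–H: 4 × 401 = 1604
    C=C: 1 × 628 = 628
    Σ(formed) = 2232 kJ
  ΔH_A = 2064 − 2232 = −168 kJ
Reaction B:
  Bonds broken (reactants):
    C–C: 2 × 341 = 682
    C–H: 12 × 401 = 4812
    C=C: 2 × 628 = 1256
    O=O: 9 × 506 = 4554
    Σ(broken) = 11304 kJ
  Bonds formed (products):
    C=O: 12 × 825 = 9900
    O–H: 12 × 458 = 5496
    Σ(formed) = 15396 kJ
  ΔH_B = 11304 − 15396 = −4092 kJ
ΔH_A − ΔH_B = +3924 kJ, so reaction B has the more negative ΔH; |ΔH_A − ΔH_B| = 3924 kJ.

Reaction B, by 3924 kJ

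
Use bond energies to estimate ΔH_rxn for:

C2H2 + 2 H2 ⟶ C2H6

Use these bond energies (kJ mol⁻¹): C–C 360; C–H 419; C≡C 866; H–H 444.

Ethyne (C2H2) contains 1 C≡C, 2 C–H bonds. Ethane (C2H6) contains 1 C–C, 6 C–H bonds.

Bonds broken (reactants):
  C≡C: 1 × 866 = 866
  C–H: 2 × 419 = 838
  H–H: 2 × 444 = 888
  Σ(broken) = 2592 kJ
Bonds formed (products):
  C–C: 1 × 360 = 360
  C–H: 6 × 419 = 2514
  Σ(formed) = 2874 kJ
ΔH = Σ(broken) − Σ(formed) = 2592 − 2874 = −282 kJ

ΔH ≈ −282 kJ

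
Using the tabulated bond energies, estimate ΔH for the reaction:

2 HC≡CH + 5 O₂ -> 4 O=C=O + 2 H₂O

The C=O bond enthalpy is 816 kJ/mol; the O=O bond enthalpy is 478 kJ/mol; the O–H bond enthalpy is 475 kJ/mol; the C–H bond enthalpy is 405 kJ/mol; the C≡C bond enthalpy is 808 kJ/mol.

ΔH ≈ −2802 kJ

Bonds broken (reactants):
  C≡C: 2 × 808 = 1616
  C–H: 4 × 405 = 1620
  O=O: 5 × 478 = 2390
  Σ(broken) = 5626 kJ
Bonds formed (products):
  C=O: 8 × 816 = 6528
  O–H: 4 × 475 = 1900
  Σ(formed) = 8428 kJ
ΔH = Σ(broken) − Σ(formed) = 5626 − 8428 = −2802 kJ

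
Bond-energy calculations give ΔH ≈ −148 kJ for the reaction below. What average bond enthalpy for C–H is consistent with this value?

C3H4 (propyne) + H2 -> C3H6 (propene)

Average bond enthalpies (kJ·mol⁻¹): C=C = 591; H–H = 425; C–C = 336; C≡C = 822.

D(C–H) ≈ 402 kJ/mol

Let D be the C–H bond energy.
Σ(broken) = 1×822 + 1×336 + 4×D + 1×425 = 1583 + 4D
Σ(formed) = 1×336 + 6×D + 1×591 = 927 + 6D
ΔH = Σ(broken) − Σ(formed) = (1583 + 4D) − (927 + 6D) = +656 − 2D
Setting this equal to −148 kJ gives 2D = 804, so D = 402 kJ/mol.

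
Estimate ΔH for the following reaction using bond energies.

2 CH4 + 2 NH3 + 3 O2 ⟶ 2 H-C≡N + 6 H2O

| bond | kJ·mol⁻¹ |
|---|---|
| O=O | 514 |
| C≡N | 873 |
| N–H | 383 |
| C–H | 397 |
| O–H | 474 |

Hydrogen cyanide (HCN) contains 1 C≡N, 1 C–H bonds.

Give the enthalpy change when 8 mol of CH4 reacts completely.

Bonds broken (reactants):
  C–H: 8 × 397 = 3176
  N–H: 6 × 383 = 2298
  O=O: 3 × 514 = 1542
  Σ(broken) = 7016 kJ
Bonds formed (products):
  C≡N: 2 × 873 = 1746
  C–H: 2 × 397 = 794
  O–H: 12 × 474 = 5688
  Σ(formed) = 8228 kJ
ΔH = Σ(broken) − Σ(formed) = 7016 − 8228 = −1212 kJ
For 4× the reaction as written: 4 × (−1212) = −4848 kJ

ΔH = −4848 kJ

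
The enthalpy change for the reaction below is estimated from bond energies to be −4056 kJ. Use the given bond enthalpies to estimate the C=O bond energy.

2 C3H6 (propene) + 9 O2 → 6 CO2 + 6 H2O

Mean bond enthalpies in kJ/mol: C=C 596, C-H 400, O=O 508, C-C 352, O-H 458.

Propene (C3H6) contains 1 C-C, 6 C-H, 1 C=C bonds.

Let D be the C=O bond energy.
Σ(broken) = 2×352 + 12×400 + 2×596 + 9×508 = 11268
Σ(formed) = 12×D + 12×458 = 5496 + 12D
ΔH = Σ(broken) − Σ(formed) = (11268) − (5496 + 12D) = +5772 − 12D
Setting this equal to −4056 kJ gives 12D = 9828, so D = 819 kJ/mol.

D(C=O) ≈ 819 kJ/mol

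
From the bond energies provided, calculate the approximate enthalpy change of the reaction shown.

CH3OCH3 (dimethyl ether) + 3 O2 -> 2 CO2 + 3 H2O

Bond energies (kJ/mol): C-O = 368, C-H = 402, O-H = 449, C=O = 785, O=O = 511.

Bonds broken (reactants):
  C-H: 6 × 402 = 2412
  C-O: 2 × 368 = 736
  O=O: 3 × 511 = 1533
  Σ(broken) = 4681 kJ
Bonds formed (products):
  C=O: 4 × 785 = 3140
  O-H: 6 × 449 = 2694
  Σ(formed) = 5834 kJ
ΔH = Σ(broken) − Σ(formed) = 4681 − 5834 = −1153 kJ

ΔH ≈ −1153 kJ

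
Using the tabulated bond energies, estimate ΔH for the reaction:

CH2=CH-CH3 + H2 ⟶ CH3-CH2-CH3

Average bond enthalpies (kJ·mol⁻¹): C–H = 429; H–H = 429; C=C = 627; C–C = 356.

ΔH ≈ −158 kJ

Bonds broken (reactants):
  C–C: 1 × 356 = 356
  C–H: 6 × 429 = 2574
  C=C: 1 × 627 = 627
  H–H: 1 × 429 = 429
  Σ(broken) = 3986 kJ
Bonds formed (products):
  C–C: 2 × 356 = 712
  C–H: 8 × 429 = 3432
  Σ(formed) = 4144 kJ
ΔH = Σ(broken) − Σ(formed) = 3986 − 4144 = −158 kJ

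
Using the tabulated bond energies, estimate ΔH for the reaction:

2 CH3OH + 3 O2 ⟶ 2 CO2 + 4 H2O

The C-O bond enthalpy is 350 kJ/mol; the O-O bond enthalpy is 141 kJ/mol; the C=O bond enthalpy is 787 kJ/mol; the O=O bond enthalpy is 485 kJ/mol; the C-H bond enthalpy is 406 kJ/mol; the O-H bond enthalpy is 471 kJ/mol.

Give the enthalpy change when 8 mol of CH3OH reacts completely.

Bonds broken (reactants):
  C-H: 6 × 406 = 2436
  C-O: 2 × 350 = 700
  O-H: 2 × 471 = 942
  O=O: 3 × 485 = 1455
  Σ(broken) = 5533 kJ
Bonds formed (products):
  C=O: 4 × 787 = 3148
  O-H: 8 × 471 = 3768
  Σ(formed) = 6916 kJ
ΔH = Σ(broken) − Σ(formed) = 5533 − 6916 = −1383 kJ
For 4× the reaction as written: 4 × (−1383) = −5532 kJ

ΔH = −5532 kJ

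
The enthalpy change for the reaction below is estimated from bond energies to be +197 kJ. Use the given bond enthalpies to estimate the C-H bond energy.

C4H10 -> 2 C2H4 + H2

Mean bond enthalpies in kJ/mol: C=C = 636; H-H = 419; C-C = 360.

D(C-H) ≈ 404 kJ/mol

Let D be the C-H bond energy.
Σ(broken) = 3×360 + 10×D = 1080 + 10D
Σ(formed) = 8×D + 2×636 + 1×419 = 1691 + 8D
ΔH = Σ(broken) − Σ(formed) = (1080 + 10D) − (1691 + 8D) = −611 + 2D
Setting this equal to +197 kJ gives 2D = 808, so D = 404 kJ/mol.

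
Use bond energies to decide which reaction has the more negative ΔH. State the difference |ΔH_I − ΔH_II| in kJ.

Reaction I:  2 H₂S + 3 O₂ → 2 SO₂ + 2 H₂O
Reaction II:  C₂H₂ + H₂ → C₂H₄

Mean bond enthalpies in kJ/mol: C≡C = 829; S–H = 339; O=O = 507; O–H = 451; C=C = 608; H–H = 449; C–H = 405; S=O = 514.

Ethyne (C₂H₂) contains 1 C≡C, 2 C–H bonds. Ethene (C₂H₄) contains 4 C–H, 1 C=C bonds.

Reaction I:
  Bonds broken (reactants):
    O=O: 3 × 507 = 1521
    S–H: 4 × 339 = 1356
    Σ(broken) = 2877 kJ
  Bonds formed (products):
    O–H: 4 × 451 = 1804
    S=O: 4 × 514 = 2056
    Σ(formed) = 3860 kJ
  ΔH_I = 2877 − 3860 = −983 kJ
Reaction II:
  Bonds broken (reactants):
    C≡C: 1 × 829 = 829
    C–H: 2 × 405 = 810
    H–H: 1 × 449 = 449
    Σ(broken) = 2088 kJ
  Bonds formed (products):
    C–H: 4 × 405 = 1620
    C=C: 1 × 608 = 608
    Σ(formed) = 2228 kJ
  ΔH_II = 2088 − 2228 = −140 kJ
ΔH_I − ΔH_II = −843 kJ, so reaction I has the more negative ΔH; |ΔH_I − ΔH_II| = 843 kJ.

Reaction I, by 843 kJ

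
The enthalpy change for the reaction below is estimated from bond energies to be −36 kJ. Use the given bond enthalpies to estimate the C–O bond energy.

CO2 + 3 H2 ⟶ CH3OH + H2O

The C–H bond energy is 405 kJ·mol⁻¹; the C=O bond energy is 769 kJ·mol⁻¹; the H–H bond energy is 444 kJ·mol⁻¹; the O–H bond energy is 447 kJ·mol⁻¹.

D(C–O) ≈ 350 kJ/mol

Let D be the C–O bond energy.
Σ(broken) = 2×769 + 3×444 = 2870
Σ(formed) = 3×405 + 1×D + 3×447 = 2556 + D
ΔH = Σ(broken) − Σ(formed) = (2870) − (2556 + D) = +314 − D
Setting this equal to −36 kJ gives D = 350 kJ/mol.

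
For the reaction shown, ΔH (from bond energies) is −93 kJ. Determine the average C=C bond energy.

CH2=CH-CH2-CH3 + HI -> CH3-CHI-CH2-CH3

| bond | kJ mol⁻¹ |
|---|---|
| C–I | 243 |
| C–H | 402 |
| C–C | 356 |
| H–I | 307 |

D(C=C) ≈ 601 kJ/mol

Let D be the C=C bond energy.
Σ(broken) = 2×356 + 8×402 + 1×D + 1×307 = 4235 + D
Σ(formed) = 3×356 + 9×402 + 1×243 = 4929
ΔH = Σ(broken) − Σ(formed) = (4235 + D) − (4929) = −694 + D
Setting this equal to −93 kJ gives D = 601 kJ/mol.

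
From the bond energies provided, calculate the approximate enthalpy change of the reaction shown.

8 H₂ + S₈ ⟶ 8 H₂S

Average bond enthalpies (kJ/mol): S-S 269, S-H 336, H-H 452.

ΔH ≈ +392 kJ

Bonds broken (reactants):
  H-H: 8 × 452 = 3616
  S-S: 8 × 269 = 2152
  Σ(broken) = 5768 kJ
Bonds formed (products):
  S-H: 16 × 336 = 5376
  Σ(formed) = 5376 kJ
ΔH = Σ(broken) − Σ(formed) = 5768 − 5376 = +392 kJ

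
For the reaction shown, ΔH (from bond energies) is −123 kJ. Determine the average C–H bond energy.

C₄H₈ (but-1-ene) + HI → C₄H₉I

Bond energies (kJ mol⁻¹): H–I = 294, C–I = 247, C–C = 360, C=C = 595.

D(C–H) ≈ 405 kJ/mol

Let D be the C–H bond energy.
Σ(broken) = 2×360 + 8×D + 1×595 + 1×294 = 1609 + 8D
Σ(formed) = 3×360 + 9×D + 1×247 = 1327 + 9D
ΔH = Σ(broken) − Σ(formed) = (1609 + 8D) − (1327 + 9D) = +282 − D
Setting this equal to −123 kJ gives D = 405 kJ/mol.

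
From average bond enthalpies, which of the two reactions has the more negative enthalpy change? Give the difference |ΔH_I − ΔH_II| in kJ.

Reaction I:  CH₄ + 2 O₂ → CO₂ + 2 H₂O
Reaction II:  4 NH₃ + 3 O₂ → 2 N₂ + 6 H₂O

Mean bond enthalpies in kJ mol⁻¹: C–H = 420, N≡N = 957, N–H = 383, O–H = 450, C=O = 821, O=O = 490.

Reaction I:
  Bonds broken (reactants):
    C–H: 4 × 420 = 1680
    O=O: 2 × 490 = 980
    Σ(broken) = 2660 kJ
  Bonds formed (products):
    C=O: 2 × 821 = 1642
    O–H: 4 × 450 = 1800
    Σ(formed) = 3442 kJ
  ΔH_I = 2660 − 3442 = −782 kJ
Reaction II:
  Bonds broken (reactants):
    N–H: 12 × 383 = 4596
    O=O: 3 × 490 = 1470
    Σ(broken) = 6066 kJ
  Bonds formed (products):
    N≡N: 2 × 957 = 1914
    O–H: 12 × 450 = 5400
    Σ(formed) = 7314 kJ
  ΔH_II = 6066 − 7314 = −1248 kJ
ΔH_I − ΔH_II = +466 kJ, so reaction II has the more negative ΔH; |ΔH_I − ΔH_II| = 466 kJ.

Reaction II, by 466 kJ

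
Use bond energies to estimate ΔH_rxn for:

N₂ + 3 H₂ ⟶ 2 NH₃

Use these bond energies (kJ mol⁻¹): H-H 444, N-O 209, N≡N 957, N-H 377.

ΔH ≈ +27 kJ

Bonds broken (reactants):
  H-H: 3 × 444 = 1332
  N≡N: 1 × 957 = 957
  Σ(broken) = 2289 kJ
Bonds formed (products):
  N-H: 6 × 377 = 2262
  Σ(formed) = 2262 kJ
ΔH = Σ(broken) − Σ(formed) = 2289 − 2262 = +27 kJ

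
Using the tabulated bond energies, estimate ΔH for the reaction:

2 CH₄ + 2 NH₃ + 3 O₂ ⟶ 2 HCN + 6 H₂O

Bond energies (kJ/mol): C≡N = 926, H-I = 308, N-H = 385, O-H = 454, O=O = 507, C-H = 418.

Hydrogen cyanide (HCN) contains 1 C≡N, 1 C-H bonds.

ΔH ≈ −961 kJ

Bonds broken (reactants):
  C-H: 8 × 418 = 3344
  N-H: 6 × 385 = 2310
  O=O: 3 × 507 = 1521
  Σ(broken) = 7175 kJ
Bonds formed (products):
  C≡N: 2 × 926 = 1852
  C-H: 2 × 418 = 836
  O-H: 12 × 454 = 5448
  Σ(formed) = 8136 kJ
ΔH = Σ(broken) − Σ(formed) = 7175 − 8136 = −961 kJ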